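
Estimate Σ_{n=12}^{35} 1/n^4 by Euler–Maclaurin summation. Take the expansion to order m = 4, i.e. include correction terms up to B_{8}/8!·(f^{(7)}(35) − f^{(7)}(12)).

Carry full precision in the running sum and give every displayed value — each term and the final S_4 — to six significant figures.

S_4 ≈ 0.000210901

∫_12^35 1/x^4 dx evaluates to 0.000185127.
Endpoint term: (f(12) + f(35))/2 = (4.82253e-05 + 6.66389e-07)/2 = 2.44458e-05.
So far: 0.000209573.
Order-1 term: 1/12 · (-7.61587e-08 − (-1.60751e-05)) = 1.33325e-06.
Running total after k=1: 0.000210906.
Order-2 term: −1/720 · (-1.86511e-09 − (-3.34898e-06)) = -4.64877e-09.
Running total after k=2: 0.000210901.
Order-3 term: 1/30240 · (-8.52623e-11 − (-1.30238e-06)) = 4.30653e-11.
Running total after k=3: 0.000210901.
Order-4 term: −1/1209600 · (-6.26417e-12 − (-8.13988e-07)) = -6.72935e-13.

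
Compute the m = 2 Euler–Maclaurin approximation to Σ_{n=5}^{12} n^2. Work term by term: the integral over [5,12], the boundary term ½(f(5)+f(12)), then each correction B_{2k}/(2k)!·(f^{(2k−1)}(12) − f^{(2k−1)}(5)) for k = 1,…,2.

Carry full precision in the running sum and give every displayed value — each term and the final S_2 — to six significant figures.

∫_5^12 x^2 dx evaluates to 534.333.
½[f(5) + f(12)] = ½[25.0000 + 144.000] = 84.5000.
So far: 618.833.
k=1: B_{2}/(2)! × [f^{(1)}(12) − f^{(1)}(5)] = 1/12 × (24.0000 − 10.0000) = 1.16667.
Partial sum through k=1: 620.000.
k=2: B_{4}/(4)! × [f^{(3)}(12) − f^{(3)}(5)] = −1/720 × (0.00000 − 0.00000) = 0.00000.

S_2 ≈ 620.000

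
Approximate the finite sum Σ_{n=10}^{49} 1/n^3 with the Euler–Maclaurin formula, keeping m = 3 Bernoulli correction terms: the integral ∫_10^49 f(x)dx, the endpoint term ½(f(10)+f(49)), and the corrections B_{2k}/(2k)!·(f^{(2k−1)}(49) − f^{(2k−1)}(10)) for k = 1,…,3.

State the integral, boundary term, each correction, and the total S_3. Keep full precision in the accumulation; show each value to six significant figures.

∫_10^49 1/x^3 dx evaluates to 0.00479175.
½[f(10) + f(49)] = ½[0.00100000 + 8.49986e-06] = 0.000504250.
Running total after boundary: 0.00529600.
Correction k=1: B_{2}/2! · (f^{(1)}(49) − f^{(1)}(10)) = 1/12 · (-5.20400e-07 − (-0.000300000)) = 2.49566e-05.
After k=1: 0.00532096.
Correction k=2: B_{4}/4! · (f^{(3)}(49) − f^{(3)}(10)) = −1/720 · (-4.33486e-09 − (-6.00000e-05)) = -8.33273e-08.
After k=2: 0.00532088.
Correction k=3: B_{6}/6! · (f^{(5)}(49) − f^{(5)}(10)) = 1/30240 · (-7.58284e-11 − (-2.52000e-05)) = 8.33331e-10.

S_3 ≈ 0.00532088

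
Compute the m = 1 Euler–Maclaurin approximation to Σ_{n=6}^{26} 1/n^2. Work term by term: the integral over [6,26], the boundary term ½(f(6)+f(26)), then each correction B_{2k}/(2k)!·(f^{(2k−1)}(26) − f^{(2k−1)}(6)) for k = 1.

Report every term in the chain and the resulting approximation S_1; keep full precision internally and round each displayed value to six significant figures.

S_1 ≈ 0.143596

∫_6^26 1/x^2 dx evaluates to 0.128205.
½[f(6) + f(26)] = ½[0.0277778 + 0.00147929] = 0.0146285.
Running total after boundary: 0.142834.
k=1: B_{2}/(2)! × [f^{(1)}(26) − f^{(1)}(6)] = 1/12 × (-0.000113792 − (-0.00925926)) = 0.000762122.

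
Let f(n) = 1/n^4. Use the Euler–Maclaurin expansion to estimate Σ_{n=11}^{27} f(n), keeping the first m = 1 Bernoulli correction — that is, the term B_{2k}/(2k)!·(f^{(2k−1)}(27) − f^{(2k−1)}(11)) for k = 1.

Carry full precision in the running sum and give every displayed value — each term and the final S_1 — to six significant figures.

Integral: ∫_11^27 1/x^4 dx = 0.000233503.
Boundary: ½(f(11) + f(27)) = ½(6.83013e-05 + 1.88168e-06) = 3.50915e-05.
Running total after boundary: 0.000268595.
Order-1 term: 1/12 · (-2.78767e-07 − (-2.48369e-05)) = 2.04651e-06.

S_1 ≈ 0.000270641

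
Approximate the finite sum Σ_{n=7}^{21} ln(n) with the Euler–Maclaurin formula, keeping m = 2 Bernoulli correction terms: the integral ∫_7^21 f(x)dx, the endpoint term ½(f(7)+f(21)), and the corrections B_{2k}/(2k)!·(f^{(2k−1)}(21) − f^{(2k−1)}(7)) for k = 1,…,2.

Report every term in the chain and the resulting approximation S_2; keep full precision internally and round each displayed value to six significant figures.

S_2 ≈ 38.8009

∫_7^21 ln(x) dx evaluates to 36.3136.
½[f(7) + f(21)] = ½[1.94591 + 3.04452] = 2.49522.
So far: 38.8088.
Correction k=1: B_{2}/2! · (f^{(1)}(21) − f^{(1)}(7)) = 1/12 · (0.0476190 − 0.142857) = -0.00793651.
After k=1: 38.8009.
Correction k=2: B_{4}/4! · (f^{(3)}(21) − f^{(3)}(7)) = −1/720 · (0.000215959 − 0.00583090) = 7.79853e-06.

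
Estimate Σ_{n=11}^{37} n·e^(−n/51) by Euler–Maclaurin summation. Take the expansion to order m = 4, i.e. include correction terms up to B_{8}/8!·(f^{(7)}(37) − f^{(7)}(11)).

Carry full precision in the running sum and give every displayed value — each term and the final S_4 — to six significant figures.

S_4 ≈ 389.298

∫_11^37 x·e^(−x/51) dx evaluates to 375.951.
½[f(11) + f(37)] = ½[8.86587 + 17.9112] = 13.3885.
So far: 389.340.
k=1: B_{2}/(2)! × [f^{(1)}(37) − f^{(1)}(11)] = 1/12 × (0.132887 − 0.632148) = -0.0416051.
Partial sum through k=1: 389.298.
k=2: B_{4}/(4)! × [f^{(3)}(37) − f^{(3)}(11)] = −1/720 × (0.000423322 − 0.000862793) = 6.10376e-07.
Partial sum through k=2: 389.298.
k=3: B_{6}/(6)! × [f^{(5)}(37) − f^{(5)}(11)] = 1/30240 × (3.05865e-07 − 5.69990e-07) = -8.73432e-12.
Partial sum through k=3: 389.298.
k=4: B_{8}/(8)! × [f^{(7)}(37) − f^{(7)}(11)] = −1/1209600 × (1.72617e-10 − 3.10752e-10) = 1.14199e-16.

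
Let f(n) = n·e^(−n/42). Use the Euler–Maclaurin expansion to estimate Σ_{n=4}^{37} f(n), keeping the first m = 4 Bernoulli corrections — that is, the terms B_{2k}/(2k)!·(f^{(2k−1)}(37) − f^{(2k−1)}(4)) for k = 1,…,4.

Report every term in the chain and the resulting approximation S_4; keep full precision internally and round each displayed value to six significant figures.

S_4 ≈ 390.971

∫_4^37 x·e^(−x/42) dx evaluates to 381.551.
Endpoint term: (f(4) + f(37))/2 = (3.63663 + 15.3324)/2 = 9.48449.
Running total after boundary: 391.035.
k=1: B_{2}/(2)! × [f^{(1)}(37) − f^{(1)}(4)] = 1/12 × (0.0493319 − 0.822570) = -0.0644365.
After k=1: 390.971.
k=2: B_{4}/(4)! × [f^{(3)}(37) − f^{(3)}(4)] = −1/720 × (0.000497794 − 0.00149710) = 1.38792e-06.
After k=2: 390.971.
k=3: B_{6}/(6)! × [f^{(5)}(37) − f^{(5)}(4)] = 1/30240 × (5.48538e-07 − 1.43304e-06) = -2.92495e-11.
After k=3: 390.971.
k=4: B_{8}/(8)! × [f^{(7)}(37) − f^{(7)}(4)] = −1/1209600 × (4.61950e-10 − 1.14365e-09) = 5.63571e-16.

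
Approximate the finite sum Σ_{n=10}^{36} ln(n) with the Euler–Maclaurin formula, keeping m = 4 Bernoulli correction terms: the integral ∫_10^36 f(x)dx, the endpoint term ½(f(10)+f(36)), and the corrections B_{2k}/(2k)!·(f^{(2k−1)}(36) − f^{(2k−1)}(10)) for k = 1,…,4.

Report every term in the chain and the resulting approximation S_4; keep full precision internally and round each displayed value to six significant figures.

S_4 ≈ 82.9179

∫_10^36 ln(x) dx evaluates to 79.9808.
½[f(10) + f(36)] = ½[2.30259 + 3.58352] = 2.94305.
Integral + boundary = 82.9239.
k=1: B_{2}/(2)! × [f^{(1)}(36) − f^{(1)}(10)] = 1/12 × (0.0277778 − 0.100000) = -0.00601852.
After k=1: 82.9179.
k=2: B_{4}/(4)! × [f^{(3)}(36) − f^{(3)}(10)] = −1/720 × (4.28669e-05 − 0.00200000) = 2.71824e-06.
After k=2: 82.9179.
k=3: B_{6}/(6)! × [f^{(5)}(36) − f^{(5)}(10)] = 1/30240 × (3.96916e-07 − 0.000240000) = -7.92338e-09.
After k=3: 82.9179.
k=4: B_{8}/(8)! × [f^{(7)}(36) − f^{(7)}(10)] = −1/1209600 × (9.18787e-09 − 7.20000e-05) = 5.95162e-11.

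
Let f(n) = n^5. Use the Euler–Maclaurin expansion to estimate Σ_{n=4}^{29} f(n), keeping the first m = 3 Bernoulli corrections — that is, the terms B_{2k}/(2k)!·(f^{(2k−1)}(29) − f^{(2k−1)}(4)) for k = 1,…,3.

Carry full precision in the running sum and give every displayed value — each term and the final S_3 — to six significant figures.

Integral: ∫_4^29 x^5 dx = 9.91365e+07.
Endpoint term: (f(4) + f(29))/2 = (1024.00 + 2.05111e+07)/2 = 1.02561e+07.
Integral + boundary = 1.09393e+08.
k=1: B_{2}/(2)! × [f^{(1)}(29) − f^{(1)}(4)] = 1/12 × (3.53640e+06 − 1280.00) = 294594.
Partial sum through k=1: 1.09687e+08.
k=2: B_{4}/(4)! × [f^{(3)}(29) − f^{(3)}(4)] = −1/720 × (50460.0 − 960.000) = -68.7500.
Partial sum through k=2: 1.09687e+08.
k=3: B_{6}/(6)! × [f^{(5)}(29) − f^{(5)}(4)] = 1/30240 × (120.000 − 120.000) = 0.00000.

S_3 ≈ 1.09687e+08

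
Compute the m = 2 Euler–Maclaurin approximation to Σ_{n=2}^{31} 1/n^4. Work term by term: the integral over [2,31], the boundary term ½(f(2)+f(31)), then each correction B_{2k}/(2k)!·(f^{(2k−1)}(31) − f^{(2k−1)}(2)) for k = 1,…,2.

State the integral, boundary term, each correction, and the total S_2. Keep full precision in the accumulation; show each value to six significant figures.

Integral: ∫_2^31 1/x^4 dx = 0.0416555.
Endpoint term: (f(2) + f(31))/2 = (0.0625000 + 1.08281e-06)/2 = 0.0312505.
So far: 0.0729060.
Order-1 term: 1/12 · (-1.39718e-07 − (-0.125000)) = 0.0104167.
Partial sum through k=1: 0.0833227.
Order-2 term: −1/720 · (-4.36164e-09 − (-0.937500)) = -0.00130208.

S_2 ≈ 0.0820206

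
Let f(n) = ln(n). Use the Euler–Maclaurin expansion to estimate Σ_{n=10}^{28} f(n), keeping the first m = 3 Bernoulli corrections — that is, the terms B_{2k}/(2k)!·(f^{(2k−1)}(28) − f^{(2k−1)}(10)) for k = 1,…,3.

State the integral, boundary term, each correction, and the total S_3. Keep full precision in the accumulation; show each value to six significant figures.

S_3 ≈ 55.0879

Integral: ∫_10^28 ln(x) dx = 52.2759.
½[f(10) + f(28)] = ½[2.30259 + 3.33220] = 2.81739.
So far: 55.0933.
Order-1 term: 1/12 · (0.0357143 − 0.100000) = -0.00535714.
Running total after k=1: 55.0879.
Order-2 term: −1/720 · (9.11079e-05 − 0.00200000) = 2.65124e-06.
Running total after k=2: 55.0879.
Order-3 term: 1/30240 · (1.39451e-06 − 0.000240000) = -7.89039e-09.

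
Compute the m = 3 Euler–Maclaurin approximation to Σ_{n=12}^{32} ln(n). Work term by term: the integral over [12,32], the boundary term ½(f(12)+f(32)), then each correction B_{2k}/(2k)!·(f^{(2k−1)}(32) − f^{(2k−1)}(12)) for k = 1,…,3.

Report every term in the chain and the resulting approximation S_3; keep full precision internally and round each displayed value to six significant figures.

S_3 ≈ 64.0557

Integral: ∫_12^32 ln(x) dx = 61.0847.
Boundary: ½(f(12) + f(32)) = ½(2.48491 + 3.46574) = 2.97532.
So far: 64.0600.
Order-1 term: 1/12 · (0.0312500 − 0.0833333) = -0.00434028.
Running total after k=1: 64.0557.
Order-2 term: −1/720 · (6.10352e-05 − 0.00115741) = 1.52274e-06.
Running total after k=2: 64.0557.
Order-3 term: 1/30240 · (7.15256e-07 − 9.64506e-05) = -3.16585e-09.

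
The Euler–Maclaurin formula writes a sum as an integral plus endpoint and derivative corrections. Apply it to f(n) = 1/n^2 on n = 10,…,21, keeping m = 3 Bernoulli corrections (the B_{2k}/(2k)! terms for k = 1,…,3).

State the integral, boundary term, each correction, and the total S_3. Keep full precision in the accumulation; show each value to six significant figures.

Integral: ∫_10^21 1/x^2 dx = 0.0523810.
½[f(10) + f(21)] = ½[0.0100000 + 0.00226757] = 0.00613379.
So far: 0.0585147.
Order-1 term: 1/12 · (-0.000215959 − (-0.00200000)) = 0.000148670.
After k=1: 0.0586634.
Order-2 term: −1/720 · (-5.87645e-06 − (-0.000240000)) = -3.25172e-07.
After k=2: 0.0586631.
Order-3 term: 1/30240 · (-3.99758e-07 − (-7.20000e-05)) = 2.36773e-09.

S_3 ≈ 0.0586631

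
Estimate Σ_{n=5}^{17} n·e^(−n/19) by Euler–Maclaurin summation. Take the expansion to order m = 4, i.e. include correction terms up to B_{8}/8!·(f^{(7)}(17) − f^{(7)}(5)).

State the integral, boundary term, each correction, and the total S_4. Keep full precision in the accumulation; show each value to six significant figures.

∫_5^17 x·e^(−x/19) dx evaluates to 70.9298.
Endpoint term: (f(5) + f(17))/2 = (3.84310 + 6.94816)/2 = 5.39563.
So far: 76.3254.
Correction k=1: B_{2}/2! · (f^{(1)}(17) − f^{(1)}(5)) = 1/12 · (0.0430226 − 0.566352) = -0.0436108.
Running total after k=1: 76.2818.
Correction k=2: B_{4}/4! · (f^{(3)}(17) − f^{(3)}(5)) = −1/720 · (0.00238353 − 0.00582713) = 4.78278e-06.
Running total after k=2: 76.2818.
Correction k=3: B_{6}/6! · (f^{(5)}(17) − f^{(5)}(5)) = 1/30240 · (1.28750e-05 − 2.79374e-05) = -4.98096e-10.
Running total after k=3: 76.2818.
Correction k=4: B_{8}/8! · (f^{(7)}(17) − f^{(7)}(5)) = −1/1209600 · (5.30400e-08 − 1.10064e-07) = 4.71432e-14.

S_4 ≈ 76.2818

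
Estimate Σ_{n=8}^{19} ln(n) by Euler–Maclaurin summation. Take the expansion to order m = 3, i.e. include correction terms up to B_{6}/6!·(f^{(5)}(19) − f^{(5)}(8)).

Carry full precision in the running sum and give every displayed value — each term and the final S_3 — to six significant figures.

S_3 ≈ 30.8147

Integral: ∫_8^19 ln(x) dx = 28.3088.
Endpoint term: (f(8) + f(19))/2 = (2.07944 + 2.94444)/2 = 2.51194.
So far: 30.8207.
Order-1 term: 1/12 · (0.0526316 − 0.125000) = -0.00603070.
After k=1: 30.8147.
Order-2 term: −1/720 · (0.000291588 − 0.00390625) = 5.02036e-06.
After k=2: 30.8147.
Order-3 term: 1/30240 · (9.69267e-06 − 0.000732422) = -2.38998e-08.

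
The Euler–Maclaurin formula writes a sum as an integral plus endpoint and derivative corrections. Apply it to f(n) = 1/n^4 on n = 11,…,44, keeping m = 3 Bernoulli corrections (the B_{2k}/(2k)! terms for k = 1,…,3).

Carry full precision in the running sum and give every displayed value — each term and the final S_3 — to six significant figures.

S_3 ≈ 0.000282869

∫_11^44 1/x^4 dx evaluates to 0.000246525.
Boundary: ½(f(11) + f(44)) = ½(6.83013e-05 + 2.66802e-07) = 3.42841e-05.
So far: 0.000280809.
k=1: B_{2}/(2)! × [f^{(1)}(44) − f^{(1)}(11)] = 1/12 × (-2.42547e-08 − (-2.48369e-05)) = 2.06772e-06.
After k=1: 0.000282877.
k=2: B_{4}/(4)! × [f^{(3)}(44) − f^{(3)}(11)] = −1/720 × (-3.75848e-10 − (-6.15790e-06)) = -8.55211e-09.
After k=2: 0.000282868.
k=3: B_{6}/(6)! × [f^{(5)}(44) − f^{(5)}(11)] = 1/30240 × (-1.08716e-11 − (-2.84994e-06)) = 9.42436e-11.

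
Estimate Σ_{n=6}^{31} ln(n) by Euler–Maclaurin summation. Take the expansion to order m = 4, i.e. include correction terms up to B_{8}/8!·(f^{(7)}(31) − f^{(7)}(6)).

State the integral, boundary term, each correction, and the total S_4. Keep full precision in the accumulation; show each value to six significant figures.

S_4 ≈ 73.3047

Integral: ∫_6^31 ln(x) dx = 70.7030.
½[f(6) + f(31)] = ½[1.79176 + 3.43399] = 2.61287.
So far: 73.3159.
Order-1 term: 1/12 · (0.0322581 − 0.166667) = -0.0112007.
Running total after k=1: 73.3047.
Order-2 term: −1/720 · (6.71344e-05 − 0.00925926) = 1.27668e-05.
Running total after k=2: 73.3047.
Order-3 term: 1/30240 · (8.38306e-07 − 0.00308642) = -1.02036e-07.
Running total after k=3: 73.3047.
Order-4 term: −1/1209600 · (2.61698e-08 − 0.00257202) = 2.12631e-09.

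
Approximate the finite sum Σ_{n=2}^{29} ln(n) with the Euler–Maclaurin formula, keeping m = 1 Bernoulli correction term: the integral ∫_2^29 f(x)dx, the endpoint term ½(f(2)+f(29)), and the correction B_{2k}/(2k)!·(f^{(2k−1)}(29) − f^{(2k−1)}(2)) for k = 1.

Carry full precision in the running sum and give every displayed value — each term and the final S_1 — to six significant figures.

S_1 ≈ 71.2567

Integral: ∫_2^29 ln(x) dx = 69.2653.
½[f(2) + f(29)] = ½[0.693147 + 3.36730] = 2.03022.
Integral + boundary = 71.2955.
Order-1 term: 1/12 · (0.0344828 − 0.500000) = -0.0387931.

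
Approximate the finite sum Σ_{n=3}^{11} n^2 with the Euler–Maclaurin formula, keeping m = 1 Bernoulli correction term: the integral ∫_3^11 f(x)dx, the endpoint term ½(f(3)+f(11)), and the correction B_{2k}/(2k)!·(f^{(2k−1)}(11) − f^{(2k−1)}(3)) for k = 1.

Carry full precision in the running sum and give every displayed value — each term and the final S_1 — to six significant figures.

S_1 ≈ 501.000

The integral term ∫_3^11 x^2 dx = 434.667.
Boundary: ½(f(3) + f(11)) = ½(9.00000 + 121.000) = 65.0000.
So far: 499.667.
Order-1 term: 1/12 · (22.0000 − 6.00000) = 1.33333.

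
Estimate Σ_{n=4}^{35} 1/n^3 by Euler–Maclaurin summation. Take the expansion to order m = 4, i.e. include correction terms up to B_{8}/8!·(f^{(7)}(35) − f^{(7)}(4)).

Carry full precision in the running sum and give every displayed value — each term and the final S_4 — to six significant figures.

S_4 ≈ 0.0396232

∫_4^35 1/x^3 dx evaluates to 0.0308418.
½[f(4) + f(35)] = ½[0.0156250 + 2.33236e-05] = 0.00782416.
Integral + boundary = 0.0386660.
Order-1 term: 1/12 · (-1.99917e-06 − (-0.0117188)) = 0.000976396.
Running total after k=1: 0.0396424.
Order-2 term: −1/720 · (-3.26395e-08 − (-0.0146484)) = -2.03450e-05.
Running total after k=2: 0.0396220.
Order-3 term: 1/30240 · (-1.11907e-09 − (-0.0384521)) = 1.27157e-06.
Running total after k=3: 0.0396233.
Order-4 term: −1/1209600 · (-6.57737e-11 − (-0.173035)) = -1.43051e-07.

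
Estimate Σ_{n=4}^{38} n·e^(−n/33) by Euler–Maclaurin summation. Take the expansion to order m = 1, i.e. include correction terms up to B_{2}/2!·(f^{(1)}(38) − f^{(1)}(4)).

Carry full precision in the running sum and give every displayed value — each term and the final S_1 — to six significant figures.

S_1 ≈ 348.571

∫_4^38 x·e^(−x/33) dx evaluates to 340.861.
Endpoint term: (f(4) + f(38))/2 = (3.54338 + 12.0140)/2 = 7.77868.
Running total after boundary: 348.640.
Order-1 term: 1/12 · (-0.0479026 − 0.778471) = -0.0688644.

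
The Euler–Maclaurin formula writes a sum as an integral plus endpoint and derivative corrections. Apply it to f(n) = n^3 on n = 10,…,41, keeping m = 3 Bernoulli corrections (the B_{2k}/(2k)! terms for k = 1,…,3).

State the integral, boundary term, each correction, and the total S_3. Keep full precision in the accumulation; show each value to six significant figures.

S_3 ≈ 739296

∫_10^41 x^3 dx evaluates to 703940.
½[f(10) + f(41)] = ½[1000.00 + 68921.0] = 34960.5.
Integral + boundary = 738901.
Order-1 term: 1/12 · (5043.00 − 300.000) = 395.250.
Running total after k=1: 739296.
Order-2 term: −1/720 · (6.00000 − 6.00000) = 0.00000.
Running total after k=2: 739296.
Order-3 term: 1/30240 · (0.00000 − 0.00000) = 0.00000.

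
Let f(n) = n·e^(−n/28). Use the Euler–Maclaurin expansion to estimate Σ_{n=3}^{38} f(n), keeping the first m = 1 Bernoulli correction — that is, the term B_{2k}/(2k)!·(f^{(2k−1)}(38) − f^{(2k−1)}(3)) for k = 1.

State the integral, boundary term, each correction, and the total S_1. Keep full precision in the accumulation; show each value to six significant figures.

S_1 ≈ 310.306

∫_3^38 x·e^(−x/28) dx evaluates to 304.143.
Endpoint term: (f(3) + f(38))/2 = (2.69519 + 9.78102)/2 = 6.23810.
Integral + boundary = 310.381.
k=1: B_{2}/(2)! × [f^{(1)}(38) − f^{(1)}(3)] = 1/12 × (-0.0919268 − 0.802140) = -0.0745056.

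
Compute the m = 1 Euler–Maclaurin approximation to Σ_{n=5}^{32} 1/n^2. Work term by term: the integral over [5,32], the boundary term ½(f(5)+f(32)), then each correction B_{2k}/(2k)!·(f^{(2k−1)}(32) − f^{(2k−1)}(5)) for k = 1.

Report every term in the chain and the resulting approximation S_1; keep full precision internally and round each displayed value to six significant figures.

S_1 ≈ 0.190567

Integral: ∫_5^32 1/x^2 dx = 0.168750.
Endpoint term: (f(5) + f(32))/2 = (0.0400000 + 0.000976562)/2 = 0.0204883.
So far: 0.189238.
Order-1 term: 1/12 · (-6.10352e-05 − (-0.0160000)) = 0.00132825.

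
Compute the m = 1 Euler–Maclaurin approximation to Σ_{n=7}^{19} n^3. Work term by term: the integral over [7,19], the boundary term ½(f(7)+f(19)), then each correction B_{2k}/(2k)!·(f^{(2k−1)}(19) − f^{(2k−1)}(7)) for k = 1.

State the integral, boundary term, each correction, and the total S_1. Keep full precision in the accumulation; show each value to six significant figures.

S_1 ≈ 35659.0

Integral: ∫_7^19 x^3 dx = 31980.0.
Boundary: ½(f(7) + f(19)) = ½(343.000 + 6859.00) = 3601.00.
Integral + boundary = 35581.0.
Order-1 term: 1/12 · (1083.00 − 147.000) = 78.0000.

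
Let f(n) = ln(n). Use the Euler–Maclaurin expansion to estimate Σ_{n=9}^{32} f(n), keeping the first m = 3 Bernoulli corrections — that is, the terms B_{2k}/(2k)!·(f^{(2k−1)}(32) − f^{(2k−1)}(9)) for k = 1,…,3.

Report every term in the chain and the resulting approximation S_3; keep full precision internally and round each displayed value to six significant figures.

∫_9^32 ln(x) dx evaluates to 68.1285.
Boundary: ½(f(9) + f(32)) = ½(2.19722 + 3.46574) = 2.83148.
Integral + boundary = 70.9600.
Correction k=1: B_{2}/2! · (f^{(1)}(32) − f^{(1)}(9)) = 1/12 · (0.0312500 − 0.111111) = -0.00665509.
After k=1: 70.9534.
Correction k=2: B_{4}/4! · (f^{(3)}(32) − f^{(3)}(9)) = −1/720 · (6.10352e-05 − 0.00274348) = 3.72562e-06.
After k=2: 70.9534.
Correction k=3: B_{6}/6! · (f^{(5)}(32) − f^{(5)}(9)) = 1/30240 · (7.15256e-07 − 0.000406442) = -1.34169e-08.

S_3 ≈ 70.9534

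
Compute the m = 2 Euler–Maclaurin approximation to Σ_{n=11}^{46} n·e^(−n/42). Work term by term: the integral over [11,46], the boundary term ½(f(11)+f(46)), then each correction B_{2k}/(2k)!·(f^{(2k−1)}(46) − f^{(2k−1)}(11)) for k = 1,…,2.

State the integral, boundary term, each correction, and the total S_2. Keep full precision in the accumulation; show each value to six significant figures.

S_2 ≈ 488.806

∫_11^46 x·e^(−x/42) dx evaluates to 476.931.
Endpoint term: (f(11) + f(46))/2 = (8.46543 + 15.3852)/2 = 11.9253.
Integral + boundary = 488.856.
Correction k=1: B_{2}/2! · (f^{(1)}(46) − f^{(1)}(11)) = 1/12 · (-0.0318533 − 0.568027) = -0.0499900.
Partial sum through k=1: 488.806.
Correction k=2: B_{4}/4! · (f^{(3)}(46) − f^{(3)}(11)) = −1/720 · (0.000361149 − 0.00119456) = 1.15751e-06.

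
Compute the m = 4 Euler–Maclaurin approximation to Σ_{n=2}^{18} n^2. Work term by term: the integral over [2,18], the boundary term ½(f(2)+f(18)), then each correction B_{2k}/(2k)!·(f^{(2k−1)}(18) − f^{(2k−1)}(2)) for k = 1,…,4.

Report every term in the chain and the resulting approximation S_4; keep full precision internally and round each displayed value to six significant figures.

S_4 ≈ 2108.00

Integral: ∫_2^18 x^2 dx = 1941.33.
½[f(2) + f(18)] = ½[4.00000 + 324.000] = 164.000.
Integral + boundary = 2105.33.
Order-1 term: 1/12 · (36.0000 − 4.00000) = 2.66667.
Running total after k=1: 2108.00.
Order-2 term: −1/720 · (0.00000 − 0.00000) = 0.00000.
Running total after k=2: 2108.00.
Order-3 term: 1/30240 · (0.00000 − 0.00000) = 0.00000.
Running total after k=3: 2108.00.
Order-4 term: −1/1209600 · (0.00000 − 0.00000) = 0.00000.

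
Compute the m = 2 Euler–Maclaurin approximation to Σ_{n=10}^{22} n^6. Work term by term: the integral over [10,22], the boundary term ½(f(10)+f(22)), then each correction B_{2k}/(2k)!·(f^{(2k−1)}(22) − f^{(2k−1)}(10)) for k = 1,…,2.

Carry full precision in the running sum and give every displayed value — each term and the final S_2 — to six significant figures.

S_2 ≈ 4.14623e+08

The integral term ∫_10^22 x^6 dx = 3.54908e+08.
Boundary: ½(f(10) + f(22)) = ½(1.00000e+06 + 1.13380e+08) = 5.71900e+07.
So far: 4.12098e+08.
Correction k=1: B_{2}/2! · (f^{(1)}(22) − f^{(1)}(10)) = 1/12 · (3.09218e+07 − 600000) = 2.52682e+06.
Partial sum through k=1: 4.14625e+08.
Correction k=2: B_{4}/4! · (f^{(3)}(22) − f^{(3)}(10)) = −1/720 · (1.27776e+06 − 120000) = -1608.00.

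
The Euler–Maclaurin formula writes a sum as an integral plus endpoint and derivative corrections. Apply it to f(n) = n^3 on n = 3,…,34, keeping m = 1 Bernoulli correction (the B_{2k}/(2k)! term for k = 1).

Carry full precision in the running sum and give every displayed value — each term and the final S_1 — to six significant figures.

S_1 ≈ 354016

Integral: ∫_3^34 x^3 dx = 334064.
Boundary: ½(f(3) + f(34)) = ½(27.0000 + 39304.0) = 19665.5.
Integral + boundary = 353729.
k=1: B_{2}/(2)! × [f^{(1)}(34) − f^{(1)}(3)] = 1/12 × (3468.00 − 27.0000) = 286.750.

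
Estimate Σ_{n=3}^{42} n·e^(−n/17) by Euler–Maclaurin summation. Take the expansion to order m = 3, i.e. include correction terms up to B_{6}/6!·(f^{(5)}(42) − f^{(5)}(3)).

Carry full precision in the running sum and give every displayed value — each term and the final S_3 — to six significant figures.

S_3 ≈ 203.172

∫_3^42 x·e^(−x/17) dx evaluates to 200.207.
½[f(3) + f(42)] = ½[2.51467 + 3.55047] = 3.03257.
Integral + boundary = 203.240.
Order-1 term: 1/12 · (-0.124316 − 0.690302) = -0.0678848.
After k=1: 203.172.
Order-2 term: −1/720 · (0.000154858 − 0.00818944) = 1.11591e-05.
After k=2: 203.172.
Order-3 term: 1/30240 · (2.56012e-06 − 4.84093e-05) = -1.51618e-09.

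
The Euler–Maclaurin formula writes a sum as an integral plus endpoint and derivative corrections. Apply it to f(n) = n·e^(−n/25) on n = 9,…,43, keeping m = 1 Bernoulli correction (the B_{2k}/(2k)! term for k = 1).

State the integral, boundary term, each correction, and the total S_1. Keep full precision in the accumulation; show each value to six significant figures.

∫_9^43 x·e^(−x/25) dx evaluates to 288.612.
Boundary: ½(f(9) + f(43)) = ½(6.27909 + 7.69984) = 6.98947.
Integral + boundary = 295.602.
k=1: B_{2}/(2)! × [f^{(1)}(43) − f^{(1)}(9)] = 1/12 × (-0.128928 − 0.446513) = -0.0479534.

S_1 ≈ 295.554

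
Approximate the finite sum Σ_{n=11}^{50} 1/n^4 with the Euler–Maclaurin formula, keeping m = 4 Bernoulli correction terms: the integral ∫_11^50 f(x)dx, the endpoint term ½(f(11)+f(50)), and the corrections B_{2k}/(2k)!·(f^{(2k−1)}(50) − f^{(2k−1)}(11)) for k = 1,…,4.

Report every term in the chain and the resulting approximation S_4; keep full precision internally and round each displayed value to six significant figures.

The integral term ∫_11^50 1/x^4 dx = 0.000247772.
Endpoint term: (f(11) + f(50))/2 = (6.83013e-05 + 1.60000e-07)/2 = 3.42307e-05.
Integral + boundary = 0.000282002.
Correction k=1: B_{2}/2! · (f^{(1)}(50) − f^{(1)}(11)) = 1/12 · (-1.28000e-08 − (-2.48369e-05)) = 2.06867e-06.
Partial sum through k=1: 0.000284071.
Correction k=2: B_{4}/4! · (f^{(3)}(50) − f^{(3)}(11)) = −1/720 · (-1.53600e-10 − (-6.15790e-06)) = -8.55242e-09.
Partial sum through k=2: 0.000284062.
Correction k=3: B_{6}/6! · (f^{(5)}(50) − f^{(5)}(11)) = 1/30240 · (-3.44064e-12 − (-2.84994e-06)) = 9.42438e-11.
Partial sum through k=3: 0.000284062.
Correction k=4: B_{8}/8! · (f^{(7)}(50) − f^{(7)}(11)) = −1/1209600 · (-1.23863e-13 − (-2.11979e-06)) = -1.75247e-12.

S_4 ≈ 0.000284062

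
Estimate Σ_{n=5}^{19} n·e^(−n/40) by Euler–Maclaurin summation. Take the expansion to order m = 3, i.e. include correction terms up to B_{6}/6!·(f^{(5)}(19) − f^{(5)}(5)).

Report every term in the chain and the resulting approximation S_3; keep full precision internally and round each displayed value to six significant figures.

S_3 ≈ 128.923

The integral term ∫_5^19 x·e^(−x/40) dx = 120.846.
½[f(5) + f(19)] = ½[4.41248 + 11.8158] = 8.11415.
So far: 128.960.
Order-1 term: 1/12 · (0.326490 − 0.772185) = -0.0371413.
Running total after k=1: 128.923.
Order-2 term: −1/720 · (0.000981412 − 0.00158574) = 8.39339e-07.
Running total after k=2: 128.923.
Order-3 term: 1/30240 · (1.09923e-06 − 1.68054e-06) = -1.92231e-11.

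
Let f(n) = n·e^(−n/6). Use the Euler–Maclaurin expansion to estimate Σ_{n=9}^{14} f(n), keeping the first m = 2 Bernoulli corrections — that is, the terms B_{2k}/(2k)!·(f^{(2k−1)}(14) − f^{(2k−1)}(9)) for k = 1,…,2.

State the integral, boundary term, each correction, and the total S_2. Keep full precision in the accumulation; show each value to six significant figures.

∫_9^14 x·e^(−x/6) dx evaluates to 8.44508.
Boundary: ½(f(9) + f(14)) = ½(2.00817 + 1.35761) = 1.68289.
Running total after boundary: 10.1280.
Correction k=1: B_{2}/2! · (f^{(1)}(14) − f^{(1)}(9)) = 1/12 · (-0.129296 − (-0.111565)) = -0.00147757.
Partial sum through k=1: 10.1265.
Correction k=2: B_{4}/4! · (f^{(3)}(14) − f^{(3)}(9)) = −1/720 · (0.00179578 − 0.00929709) = 1.04185e-05.

S_2 ≈ 10.1265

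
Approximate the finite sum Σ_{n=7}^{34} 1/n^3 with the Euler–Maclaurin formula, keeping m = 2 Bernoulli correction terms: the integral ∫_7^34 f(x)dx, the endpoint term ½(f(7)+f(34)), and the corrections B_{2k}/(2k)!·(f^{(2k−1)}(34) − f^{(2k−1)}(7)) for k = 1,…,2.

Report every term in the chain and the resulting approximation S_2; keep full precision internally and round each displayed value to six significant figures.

Integral: ∫_7^34 1/x^3 dx = 0.00977156.
Boundary: ½(f(7) + f(34)) = ½(0.00291545 + 2.54427e-05) = 0.00147045.
Integral + boundary = 0.0112420.
k=1: B_{2}/(2)! × [f^{(1)}(34) − f^{(1)}(7)] = 1/12 × (-2.24494e-06 − (-0.00124948)) = 0.000103936.
After k=1: 0.0113459.
k=2: B_{4}/(4)! × [f^{(3)}(34) − f^{(3)}(7)] = −1/720 × (-3.88399e-08 − (-0.000509992)) = -7.08268e-07.

S_2 ≈ 0.0113452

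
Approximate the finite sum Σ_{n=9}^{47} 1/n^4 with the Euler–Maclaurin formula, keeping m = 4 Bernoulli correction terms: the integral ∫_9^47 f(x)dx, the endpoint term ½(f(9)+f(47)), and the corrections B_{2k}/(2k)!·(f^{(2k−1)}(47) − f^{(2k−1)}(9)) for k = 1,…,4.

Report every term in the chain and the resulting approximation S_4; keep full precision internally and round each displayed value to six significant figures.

∫_9^47 1/x^4 dx evaluates to 0.000454037.
½[f(9) + f(47)] = ½[0.000152416 + 2.04931e-07] = 7.63104e-05.
Running total after boundary: 0.000530347.
Order-1 term: 1/12 · (-1.74410e-08 − (-6.77404e-05)) = 5.64358e-06.
After k=1: 0.000535991.
Order-2 term: −1/720 · (-2.36862e-10 − (-2.50890e-05)) = -3.48455e-08.
After k=2: 0.000535956.
Order-3 term: 1/30240 · (-6.00466e-12 − (-1.73455e-05)) = 5.73594e-10.
After k=3: 0.000535956.
Order-4 term: −1/1209600 · (-2.44644e-13 − (-1.92728e-05)) = -1.59332e-11.

S_4 ≈ 0.000535956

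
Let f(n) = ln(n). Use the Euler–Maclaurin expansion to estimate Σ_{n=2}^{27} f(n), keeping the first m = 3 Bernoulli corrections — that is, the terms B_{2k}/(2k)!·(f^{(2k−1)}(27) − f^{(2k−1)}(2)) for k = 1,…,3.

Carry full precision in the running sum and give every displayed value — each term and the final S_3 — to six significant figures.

S_3 ≈ 64.5575

The integral term ∫_2^27 ln(x) dx = 62.6013.
Endpoint term: (f(2) + f(27))/2 = (0.693147 + 3.29584)/2 = 1.99449.
So far: 64.5958.
Order-1 term: 1/12 · (0.0370370 − 0.500000) = -0.0385802.
Partial sum through k=1: 64.5572.
Order-2 term: −1/720 · (0.000101611 − 0.250000) = 0.000347081.
Partial sum through k=2: 64.5576.
Order-3 term: 1/30240 · (1.67260e-06 − 0.750000) = -2.48015e-05.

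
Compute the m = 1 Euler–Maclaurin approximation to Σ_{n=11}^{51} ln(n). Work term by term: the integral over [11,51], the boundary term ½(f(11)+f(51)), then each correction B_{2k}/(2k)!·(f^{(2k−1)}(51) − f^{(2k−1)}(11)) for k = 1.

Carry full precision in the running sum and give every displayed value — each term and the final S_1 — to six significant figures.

The integral term ∫_11^51 ln(x) dx = 134.146.
Boundary: ½(f(11) + f(51)) = ½(2.39790 + 3.93183) = 3.16486.
Integral + boundary = 137.311.
k=1: B_{2}/(2)! × [f^{(1)}(51) − f^{(1)}(11)] = 1/12 × (0.0196078 − 0.0909091) = -0.00594177.

S_1 ≈ 137.305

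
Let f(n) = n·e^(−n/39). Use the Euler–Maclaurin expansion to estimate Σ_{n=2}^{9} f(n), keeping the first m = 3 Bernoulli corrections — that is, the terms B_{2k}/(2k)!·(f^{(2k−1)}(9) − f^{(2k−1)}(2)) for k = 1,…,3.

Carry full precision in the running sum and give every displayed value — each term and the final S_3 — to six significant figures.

Integral: ∫_2^9 x·e^(−x/39) dx = 32.8439.
Boundary: ½(f(2) + f(9)) = ½(1.90002 + 7.14530) = 4.52266.
Integral + boundary = 37.3665.
Correction k=1: B_{2}/2! · (f^{(1)}(9) − f^{(1)}(2)) = 1/12 · (0.610710 − 0.901292) = -0.0242152.
Partial sum through k=1: 37.3423.
Correction k=2: B_{4}/4! · (f^{(3)}(9) − f^{(3)}(2)) = −1/720 · (0.00144547 − 0.00184176) = 5.50404e-07.
Partial sum through k=2: 37.3423.
Correction k=3: B_{6}/6! · (f^{(5)}(9) − f^{(5)}(2)) = 1/30240 · (1.63670e-06 − 2.03218e-06) = -1.30783e-11.

S_3 ≈ 37.3423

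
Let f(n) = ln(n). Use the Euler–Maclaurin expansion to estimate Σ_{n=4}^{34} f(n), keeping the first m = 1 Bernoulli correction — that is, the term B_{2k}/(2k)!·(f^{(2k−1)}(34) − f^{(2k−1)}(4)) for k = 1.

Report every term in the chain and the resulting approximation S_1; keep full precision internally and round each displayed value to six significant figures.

∫_4^34 ln(x) dx evaluates to 84.3511.
Boundary: ½(f(4) + f(34)) = ½(1.38629 + 3.52636) = 2.45633.
Integral + boundary = 86.8074.
Correction k=1: B_{2}/2! · (f^{(1)}(34) − f^{(1)}(4)) = 1/12 · (0.0294118 − 0.250000) = -0.0183824.

S_1 ≈ 86.7890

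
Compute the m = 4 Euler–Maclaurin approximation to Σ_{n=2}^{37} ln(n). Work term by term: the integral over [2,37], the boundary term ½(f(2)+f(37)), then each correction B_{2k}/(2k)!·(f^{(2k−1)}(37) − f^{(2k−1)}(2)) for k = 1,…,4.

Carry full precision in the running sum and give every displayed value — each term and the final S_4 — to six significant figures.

S_4 ≈ 99.3306

∫_2^37 ln(x) dx evaluates to 97.2177.
Boundary: ½(f(2) + f(37)) = ½(0.693147 + 3.61092) = 2.15203.
Running total after boundary: 99.3697.
Order-1 term: 1/12 · (0.0270270 − 0.500000) = -0.0394144.
Partial sum through k=1: 99.3303.
Order-2 term: −1/720 · (3.94843e-05 − 0.250000) = 0.000347167.
Partial sum through k=2: 99.3306.
Order-3 term: 1/30240 · (3.46101e-07 − 0.750000) = -2.48016e-05.
Partial sum through k=3: 99.3306.
Order-4 term: −1/1209600 · (7.58439e-09 − 5.62500) = 4.65030e-06.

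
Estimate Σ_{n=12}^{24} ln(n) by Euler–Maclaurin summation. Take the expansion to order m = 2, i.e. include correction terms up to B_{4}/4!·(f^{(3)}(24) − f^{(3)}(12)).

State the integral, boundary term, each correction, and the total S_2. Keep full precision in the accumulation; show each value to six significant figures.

Integral: ∫_12^24 ln(x) dx = 34.4544.
½[f(12) + f(24)] = ½[2.48491 + 3.17805] = 2.83148.
So far: 37.2859.
Correction k=1: B_{2}/2! · (f^{(1)}(24) − f^{(1)}(12)) = 1/12 · (0.0416667 − 0.0833333) = -0.00347222.
Running total after k=1: 37.2824.
Correction k=2: B_{4}/4! · (f^{(3)}(24) − f^{(3)}(12)) = −1/720 · (0.000144676 − 0.00115741) = 1.40657e-06.

S_2 ≈ 37.2824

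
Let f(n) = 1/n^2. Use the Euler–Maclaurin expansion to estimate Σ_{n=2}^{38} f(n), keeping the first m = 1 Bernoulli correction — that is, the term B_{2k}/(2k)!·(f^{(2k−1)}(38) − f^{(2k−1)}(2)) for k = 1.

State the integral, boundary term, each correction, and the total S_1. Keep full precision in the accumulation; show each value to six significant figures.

∫_2^38 1/x^2 dx evaluates to 0.473684.
Boundary: ½(f(2) + f(38)) = ½(0.250000 + 0.000692521) = 0.125346.
Integral + boundary = 0.599030.
k=1: B_{2}/(2)! × [f^{(1)}(38) − f^{(1)}(2)] = 1/12 × (-3.64485e-05 − (-0.250000)) = 0.0208303.

S_1 ≈ 0.619861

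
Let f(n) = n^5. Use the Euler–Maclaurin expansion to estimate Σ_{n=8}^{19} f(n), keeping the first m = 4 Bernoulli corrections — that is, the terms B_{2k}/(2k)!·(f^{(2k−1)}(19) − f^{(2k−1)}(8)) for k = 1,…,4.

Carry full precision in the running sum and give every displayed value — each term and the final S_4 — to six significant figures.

Integral: ∫_8^19 x^5 dx = 7.79729e+06.
Endpoint term: (f(8) + f(19))/2 = (32768.0 + 2.47610e+06)/2 = 1.25443e+06.
Integral + boundary = 9.05172e+06.
Correction k=1: B_{2}/2! · (f^{(1)}(19) − f^{(1)}(8)) = 1/12 · (651605 − 20480.0) = 52593.8.
Partial sum through k=1: 9.10432e+06.
Correction k=2: B_{4}/4! · (f^{(3)}(19) − f^{(3)}(8)) = −1/720 · (21660.0 − 3840.00) = -24.7500.
Partial sum through k=2: 9.10429e+06.
Correction k=3: B_{6}/6! · (f^{(5)}(19) − f^{(5)}(8)) = 1/30240 · (120.000 − 120.000) = 0.00000.
Partial sum through k=3: 9.10429e+06.
Correction k=4: B_{8}/8! · (f^{(7)}(19) − f^{(7)}(8)) = −1/1209600 · (0.00000 − 0.00000) = 0.00000.

S_4 ≈ 9.10429e+06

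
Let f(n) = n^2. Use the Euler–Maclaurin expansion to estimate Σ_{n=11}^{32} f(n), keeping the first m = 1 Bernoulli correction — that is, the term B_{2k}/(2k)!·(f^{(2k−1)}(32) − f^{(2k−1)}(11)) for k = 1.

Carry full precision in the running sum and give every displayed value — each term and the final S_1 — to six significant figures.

S_1 ≈ 11055.0

The integral term ∫_11^32 x^2 dx = 10479.0.
Endpoint term: (f(11) + f(32))/2 = (121.000 + 1024.00)/2 = 572.500.
So far: 11051.5.
Correction k=1: B_{2}/2! · (f^{(1)}(32) − f^{(1)}(11)) = 1/12 · (64.0000 − 22.0000) = 3.50000.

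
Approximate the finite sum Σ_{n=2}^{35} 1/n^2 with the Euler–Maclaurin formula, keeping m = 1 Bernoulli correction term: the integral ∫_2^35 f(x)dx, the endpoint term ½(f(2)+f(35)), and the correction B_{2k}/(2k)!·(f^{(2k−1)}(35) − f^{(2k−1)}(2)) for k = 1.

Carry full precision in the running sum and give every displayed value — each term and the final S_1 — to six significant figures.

∫_2^35 1/x^2 dx evaluates to 0.471429.
Boundary: ½(f(2) + f(35)) = ½(0.250000 + 0.000816327) = 0.125408.
Running total after boundary: 0.596837.
k=1: B_{2}/(2)! × [f^{(1)}(35) − f^{(1)}(2)] = 1/12 × (-4.66472e-05 − (-0.250000)) = 0.0208294.

S_1 ≈ 0.617666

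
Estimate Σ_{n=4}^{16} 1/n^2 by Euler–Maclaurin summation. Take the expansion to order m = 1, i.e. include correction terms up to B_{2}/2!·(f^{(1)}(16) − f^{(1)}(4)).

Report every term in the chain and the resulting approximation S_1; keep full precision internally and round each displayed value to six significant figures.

S_1 ≈ 0.223267

The integral term ∫_4^16 1/x^2 dx = 0.187500.
Endpoint term: (f(4) + f(16))/2 = (0.0625000 + 0.00390625)/2 = 0.0332031.
Integral + boundary = 0.220703.
Order-1 term: 1/12 · (-0.000488281 − (-0.0312500)) = 0.00256348.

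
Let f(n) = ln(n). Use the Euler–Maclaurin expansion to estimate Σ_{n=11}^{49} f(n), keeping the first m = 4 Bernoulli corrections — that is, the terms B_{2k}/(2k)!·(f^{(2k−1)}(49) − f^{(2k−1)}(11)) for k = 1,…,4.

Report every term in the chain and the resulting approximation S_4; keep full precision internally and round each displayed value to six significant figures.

Integral: ∫_11^49 ln(x) dx = 126.322.
Boundary: ½(f(11) + f(49)) = ½(2.39790 + 3.89182) = 3.14486.
Running total after boundary: 129.467.
Order-1 term: 1/12 · (0.0204082 − 0.0909091) = -0.00587508.
Running total after k=1: 129.461.
Order-2 term: −1/720 · (1.69997e-05 − 0.00150263) = 2.06337e-06.
Running total after k=2: 129.461.
Order-3 term: 1/30240 · (8.49632e-08 − 0.000149021) = -4.92514e-09.
Running total after k=3: 129.461.
Order-4 term: −1/1209600 · (1.06160e-09 − 3.69474e-05) = 3.05442e-11.

S_4 ≈ 129.461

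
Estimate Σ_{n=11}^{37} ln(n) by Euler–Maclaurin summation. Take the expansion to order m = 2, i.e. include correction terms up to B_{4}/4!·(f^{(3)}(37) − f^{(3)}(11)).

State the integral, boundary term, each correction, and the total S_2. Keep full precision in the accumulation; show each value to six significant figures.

Integral: ∫_11^37 ln(x) dx = 81.2271.
½[f(11) + f(37)] = ½[2.39790 + 3.61092] = 3.00441.
So far: 84.2315.
k=1: B_{2}/(2)! × [f^{(1)}(37) − f^{(1)}(11)] = 1/12 × (0.0270270 − 0.0909091) = -0.00532351.
Running total after k=1: 84.2262.
k=2: B_{4}/(4)! × [f^{(3)}(37) − f^{(3)}(11)] = −1/720 × (3.94843e-05 − 0.00150263) = 2.03215e-06.

S_2 ≈ 84.2262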